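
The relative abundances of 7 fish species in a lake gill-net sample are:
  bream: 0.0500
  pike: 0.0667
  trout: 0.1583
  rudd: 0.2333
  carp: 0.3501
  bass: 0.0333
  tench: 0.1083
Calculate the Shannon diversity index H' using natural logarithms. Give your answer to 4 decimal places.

1.6832

Each pᵢ ln pᵢ term (working shown to 6 dp, full precision carried): 0.05×(-2.995732)=-0.149787, 0.0667×(-2.707550)=-0.180594, 0.1583×(-1.843263)=-0.291789, 0.2333×(-1.455430)=-0.339552, 0.3501×(-1.049536)=-0.367443, 0.0333×(-3.402198)=-0.113293, 0.1083×(-2.222850)=-0.240735.
Sum = -1.683191, so H' = 1.6832.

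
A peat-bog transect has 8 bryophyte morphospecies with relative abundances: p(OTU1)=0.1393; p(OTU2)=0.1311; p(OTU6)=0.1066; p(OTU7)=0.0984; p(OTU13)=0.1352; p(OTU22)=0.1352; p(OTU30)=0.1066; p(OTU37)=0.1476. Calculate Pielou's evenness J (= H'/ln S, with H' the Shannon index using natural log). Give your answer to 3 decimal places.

0.995

H' = −Σ pᵢ ln pᵢ = −((-0.27458) + (-0.26637) + (-0.23864) + (-0.22816) + (-0.27054) + (-0.27054) + (-0.23864) + (-0.28240)) = 2.06986 (working shown to 5 dp, full precision carried).
With S = 8 species, ln S = 2.07944, so J = 2.06986/2.07944 = 0.99539, i.e. 0.995 to 3 decimal places.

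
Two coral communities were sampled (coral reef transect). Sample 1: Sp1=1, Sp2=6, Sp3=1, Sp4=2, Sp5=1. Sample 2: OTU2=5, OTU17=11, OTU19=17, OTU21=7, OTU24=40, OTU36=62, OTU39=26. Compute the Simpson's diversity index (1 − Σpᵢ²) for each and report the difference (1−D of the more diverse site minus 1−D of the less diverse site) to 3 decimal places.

Sample 1: N=11, proportions 0.090909, 0.545455, 0.090909, 0.181818, 0.090909, giving 1−D = 0.644628 (working shown to 6 dp, full precision carried).
Sample 2: N=168, proportions 0.029762, 0.065476, 0.10119, 0.041667, 0.238095, 0.369048, 0.154762, giving 1−D = 0.766015.
Difference = |0.644628 − 0.766015| = 0.121387, i.e. 0.121 to 3 decimal places.

0.121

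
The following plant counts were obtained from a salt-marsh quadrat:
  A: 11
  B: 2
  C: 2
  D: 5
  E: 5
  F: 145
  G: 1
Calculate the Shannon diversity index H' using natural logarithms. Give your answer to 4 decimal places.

0.6570

Total N = 11+2+2+5+5+145+1 = 171, so the proportions are 0.064327, 0.011696, 0.011696, 0.02924, 0.02924, 0.847953, 0.005848 (working shown to 6 dp, full precision carried).
Each pᵢ ln pᵢ term: 0.064327×(-2.743768)=-0.176500, 0.011696×(-4.448516)=-0.052029, 0.011696×(-4.448516)=-0.052029, 0.02924×(-3.532226)=-0.103281, 0.02924×(-3.532226)=-0.103281, 0.847953×(-0.164930)=-0.139853, 0.005848×(-5.141664)=-0.030068.
Sum = -0.657042, so H' = 0.6570.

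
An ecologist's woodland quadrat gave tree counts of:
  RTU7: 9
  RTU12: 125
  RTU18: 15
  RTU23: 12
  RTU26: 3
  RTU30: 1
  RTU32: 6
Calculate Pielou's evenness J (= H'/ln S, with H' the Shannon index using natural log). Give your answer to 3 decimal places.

0.515

Total N = 9+125+15+12+3+1+6 = 171, so the proportions are 0.05263, 0.73099, 0.08772, 0.07018, 0.01754, 0.00585, 0.03509 (working shown to 5 dp, full precision carried).
H' = −Σ pᵢ ln pᵢ = −((-0.15497) + (-0.22906) + (-0.21347) + (-0.18644) + (-0.07093) + (-0.03007) + (-0.11754)) = 1.00248.
With S = 7 species, ln S = 1.94591, so J = 1.00248/1.94591 = 0.51517, i.e. 0.515 to 3 decimal places.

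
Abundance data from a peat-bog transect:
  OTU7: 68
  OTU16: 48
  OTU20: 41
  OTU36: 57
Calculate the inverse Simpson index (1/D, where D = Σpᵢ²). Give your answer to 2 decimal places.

3.86

Total N = 68+48+41+57 = 214, so the proportions are 0.317757, 0.224299, 0.191589, 0.266355 (working shown to 6 dp, full precision carried).
D = 0.317757² + 0.224299² + 0.191589² + 0.266355² = 0.100970 + 0.050310 + 0.036706 + 0.070945 = 0.258931.
So 1/D = 3.8620, i.e. 3.86 to 2 decimal places.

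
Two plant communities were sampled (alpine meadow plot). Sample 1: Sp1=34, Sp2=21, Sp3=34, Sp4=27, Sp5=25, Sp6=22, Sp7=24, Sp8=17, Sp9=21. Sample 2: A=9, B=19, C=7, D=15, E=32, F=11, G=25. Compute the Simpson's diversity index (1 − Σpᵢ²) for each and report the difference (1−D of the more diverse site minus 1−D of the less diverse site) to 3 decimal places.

0.062

Sample 1: N=225, proportions 0.15111, 0.09333, 0.15111, 0.12, 0.11111, 0.09778, 0.10667, 0.07556, 0.09333, giving 1−D = 0.88352 (working shown to 5 dp, full precision carried).
Sample 2: N=118, proportions 0.07627, 0.16102, 0.05932, 0.12712, 0.27119, 0.09322, 0.21186, giving 1−D = 0.82146.
Difference = |0.88352 − 0.82146| = 0.06206, i.e. 0.062 to 3 decimal places.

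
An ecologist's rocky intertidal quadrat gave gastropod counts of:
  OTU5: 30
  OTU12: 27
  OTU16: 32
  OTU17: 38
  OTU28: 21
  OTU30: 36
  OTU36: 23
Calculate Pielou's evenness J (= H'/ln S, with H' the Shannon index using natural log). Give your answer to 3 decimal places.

0.990

Total N = 30+27+32+38+21+36+23 = 207, so the proportions are 0.14493, 0.13043, 0.15459, 0.18357, 0.10145, 0.17391, 0.11111 (working shown to 5 dp, full precision carried).
H' = −Σ pᵢ ln pᵢ = −((-0.27993) + (-0.26568) + (-0.28862) + (-0.31118) + (-0.23214) + (-0.30421) + (-0.24414)) = 1.92589.
With S = 7 species, ln S = 1.94591, so J = 1.92589/1.94591 = 0.98971, i.e. 0.990 to 3 decimal places.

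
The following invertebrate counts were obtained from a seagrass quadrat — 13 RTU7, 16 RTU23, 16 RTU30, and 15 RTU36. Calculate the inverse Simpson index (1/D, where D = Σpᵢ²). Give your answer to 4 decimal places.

Total N = 13+16+16+15 = 60, so the proportions are 0.21666667, 0.26666667, 0.26666667, 0.25 (working shown to 8 dp, full precision carried).
D = 0.21666667² + 0.26666667² + 0.26666667² + 0.25² = 0.04694444 + 0.07111111 + 0.07111111 + 0.06250000 = 0.25166667.
So 1/D = 3.973510, i.e. 3.9735 to 4 decimal places.

3.9735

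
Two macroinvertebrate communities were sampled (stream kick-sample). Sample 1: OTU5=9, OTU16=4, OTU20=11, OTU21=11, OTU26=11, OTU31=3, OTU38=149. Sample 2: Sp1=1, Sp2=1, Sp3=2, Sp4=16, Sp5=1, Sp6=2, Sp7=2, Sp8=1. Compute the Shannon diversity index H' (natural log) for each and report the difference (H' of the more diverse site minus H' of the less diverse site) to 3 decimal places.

Sample 1: N=198, proportions 0.04545, 0.0202, 0.05556, 0.05556, 0.05556, 0.01515, 0.75253, giving H' = 0.97850 (working shown to 5 dp, full precision carried).
Sample 2: N=26, proportions 0.03846, 0.03846, 0.07692, 0.61538, 0.03846, 0.07692, 0.07692, 0.03846, giving H' = 1.39193.
Difference = |0.97850 − 1.39193| = 0.41343, i.e. 0.413 to 3 decimal places.

0.413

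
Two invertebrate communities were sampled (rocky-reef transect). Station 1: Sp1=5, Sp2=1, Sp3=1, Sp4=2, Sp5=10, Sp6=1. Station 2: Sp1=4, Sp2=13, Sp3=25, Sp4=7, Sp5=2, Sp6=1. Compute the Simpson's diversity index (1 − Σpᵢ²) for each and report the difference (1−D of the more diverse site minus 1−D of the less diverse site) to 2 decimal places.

0.01

Station 1: N=20, proportions 0.25, 0.05, 0.05, 0.1, 0.5, 0.05, giving 1−D = 0.6700 (working shown to 4 dp, full precision carried).
Station 2: N=52, proportions 0.0769, 0.25, 0.4808, 0.1346, 0.0385, 0.0192, giving 1−D = 0.6805.
Difference = |0.6700 − 0.6805| = 0.0105, i.e. 0.01 to 2 decimal places.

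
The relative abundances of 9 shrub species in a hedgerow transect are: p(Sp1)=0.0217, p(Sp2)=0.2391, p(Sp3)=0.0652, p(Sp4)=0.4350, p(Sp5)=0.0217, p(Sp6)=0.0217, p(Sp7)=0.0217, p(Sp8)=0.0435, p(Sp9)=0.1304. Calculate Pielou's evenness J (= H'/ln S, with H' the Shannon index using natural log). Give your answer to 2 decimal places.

H' = −Σ pᵢ ln pᵢ = −((-0.0831) + (-0.3421) + (-0.1780) + (-0.3621) + (-0.0831) + (-0.0831) + (-0.0831) + (-0.1364) + (-0.2656)) = 1.6167 (working shown to 4 dp, full precision carried).
With S = 9 species, ln S = 2.1972, so J = 1.6167/2.1972 = 0.7358, i.e. 0.74 to 2 decimal places.

0.74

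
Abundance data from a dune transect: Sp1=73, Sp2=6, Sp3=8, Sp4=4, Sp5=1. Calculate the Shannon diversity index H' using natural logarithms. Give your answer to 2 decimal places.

0.76

Total N = 73+6+8+4+1 = 92, so the proportions are 0.7935, 0.0652, 0.087, 0.0435, 0.0109 (working shown to 4 dp, full precision carried).
Each pᵢ ln pᵢ term: 0.7935×(-0.2313)=-0.1836, 0.0652×(-2.7300)=-0.1780, 0.087×(-2.4423)=-0.2124, 0.0435×(-3.1355)=-0.1363, 0.0109×(-4.5218)=-0.0491.
Sum = -0.7595, so H' = 0.76.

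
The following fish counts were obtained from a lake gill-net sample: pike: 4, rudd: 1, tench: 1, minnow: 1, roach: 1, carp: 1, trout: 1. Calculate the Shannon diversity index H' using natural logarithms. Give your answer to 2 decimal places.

Total N = 4+1+1+1+1+1+1 = 10, so the proportions are 0.4, 0.1, 0.1, 0.1, 0.1, 0.1, 0.1 (working shown to 4 dp, full precision carried).
Each pᵢ ln pᵢ term: 0.4×(-0.9163)=-0.3665, 0.1×(-2.3026)=-0.2303, 0.1×(-2.3026)=-0.2303, 0.1×(-2.3026)=-0.2303, 0.1×(-2.3026)=-0.2303, 0.1×(-2.3026)=-0.2303, 0.1×(-2.3026)=-0.2303.
Sum = -1.7481, so H' = 1.75.

1.75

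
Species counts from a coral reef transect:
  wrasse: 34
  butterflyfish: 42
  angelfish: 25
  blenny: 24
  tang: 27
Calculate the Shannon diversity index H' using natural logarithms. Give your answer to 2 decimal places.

Total N = 34+42+25+24+27 = 152, so the proportions are 0.2237, 0.2763, 0.1645, 0.1579, 0.1776 (working shown to 4 dp, full precision carried).
Each pᵢ ln pᵢ term: 0.2237×(-1.4975)=-0.3350, 0.2763×(-1.2862)=-0.3554, 0.1645×(-1.8050)=-0.2969, 0.1579×(-1.8458)=-0.2914, 0.1776×(-1.7280)=-0.3070.
Sum = -1.5856, so H' = 1.59.

1.59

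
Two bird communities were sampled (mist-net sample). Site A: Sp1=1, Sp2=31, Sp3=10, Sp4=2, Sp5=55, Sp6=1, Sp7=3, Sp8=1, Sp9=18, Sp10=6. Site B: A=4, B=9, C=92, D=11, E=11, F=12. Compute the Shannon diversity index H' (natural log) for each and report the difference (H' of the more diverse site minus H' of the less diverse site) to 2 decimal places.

Site A: N=128, proportions 0.0078, 0.2422, 0.0781, 0.0156, 0.4297, 0.0078, 0.0234, 0.0078, 0.1406, 0.0469, giving H' = 1.5915 (working shown to 4 dp, full precision carried).
Site B: N=139, proportions 0.0288, 0.0647, 0.6619, 0.0791, 0.0791, 0.0863, giving H' = 1.1654.
Difference = |1.5915 − 1.1654| = 0.4261, i.e. 0.43 to 2 decimal places.

0.43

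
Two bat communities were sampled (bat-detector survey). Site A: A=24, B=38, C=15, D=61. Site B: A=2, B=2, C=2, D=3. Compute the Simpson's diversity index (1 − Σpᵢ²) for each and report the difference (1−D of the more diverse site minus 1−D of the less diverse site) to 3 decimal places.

Site A: N=138, proportions 0.17391304, 0.27536232, 0.10869565, 0.44202899, giving 1−D = 0.68672548 (working shown to 8 dp, full precision carried).
Site B: N=9, proportions 0.22222222, 0.22222222, 0.22222222, 0.33333333, giving 1−D = 0.74074074.
Difference = |0.68672548 − 0.74074074| = 0.05401526, i.e. 0.054 to 3 decimal places.

0.054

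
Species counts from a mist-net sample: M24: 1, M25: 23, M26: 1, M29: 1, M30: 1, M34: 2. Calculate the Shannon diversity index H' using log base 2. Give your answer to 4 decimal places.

1.2014

Total N = 1+23+1+1+1+2 = 29, so the proportions are 0.034483, 0.793103, 0.034483, 0.034483, 0.034483, 0.068966 (working shown to 6 dp, full precision carried).
Each pᵢ log₂ pᵢ term: 0.034483×(-4.857981)=-0.167517, 0.793103×(-0.334419)=-0.265229, 0.034483×(-4.857981)=-0.167517, 0.034483×(-4.857981)=-0.167517, 0.034483×(-4.857981)=-0.167517, 0.068966×(-3.857981)=-0.266068.
Sum = -1.201363, so H' = 1.2014.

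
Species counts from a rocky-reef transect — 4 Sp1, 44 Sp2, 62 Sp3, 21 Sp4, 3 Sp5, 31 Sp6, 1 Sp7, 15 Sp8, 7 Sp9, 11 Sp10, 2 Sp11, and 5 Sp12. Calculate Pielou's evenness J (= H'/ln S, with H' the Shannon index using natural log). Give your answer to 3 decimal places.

0.793

Total N = 4+44+62+21+3+31+1+15+7+11+2+5 = 206, so the proportions are 0.01942, 0.21359, 0.30097, 0.10194, 0.01456, 0.15049, 0.00485, 0.07282, 0.03398, 0.0534, 0.00971, 0.02427 (working shown to 5 dp, full precision carried).
H' = −Σ pᵢ ln pᵢ = −((-0.07654) + (-0.32972) + (-0.36139) + (-0.23277) + (-0.06159) + (-0.28500) + (-0.02586) + (-0.19076) + (-0.11492) + (-0.15646) + (-0.04500) + (-0.09025)) = 1.97026.
With S = 12 species, ln S = 2.48491, so J = 1.97026/2.48491 = 0.79289, i.e. 0.793 to 3 decimal places.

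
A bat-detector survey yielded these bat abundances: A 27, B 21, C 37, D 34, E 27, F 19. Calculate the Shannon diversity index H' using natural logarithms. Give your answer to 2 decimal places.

Total N = 27+21+37+34+27+19 = 165, so the proportions are 0.1636, 0.1273, 0.2242, 0.2061, 0.1636, 0.1152 (working shown to 4 dp, full precision carried).
Each pᵢ ln pᵢ term: 0.1636×(-1.8101)=-0.2962, 0.1273×(-2.0614)=-0.2624, 0.2242×(-1.4950)=-0.3352, 0.2061×(-1.5796)=-0.3255, 0.1636×(-1.8101)=-0.2962, 0.1152×(-2.1615)=-0.2489.
Sum = -1.7644, so H' = 1.76.

1.76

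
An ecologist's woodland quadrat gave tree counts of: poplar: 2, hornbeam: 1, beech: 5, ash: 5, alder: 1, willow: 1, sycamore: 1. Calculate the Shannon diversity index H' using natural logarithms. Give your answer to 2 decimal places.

1.68

Total N = 2+1+5+5+1+1+1 = 16, so the proportions are 0.125, 0.0625, 0.3125, 0.3125, 0.0625, 0.0625, 0.0625 (working shown to 4 dp, full precision carried).
Each pᵢ ln pᵢ term: 0.125×(-2.0794)=-0.2599, 0.0625×(-2.7726)=-0.1733, 0.3125×(-1.1632)=-0.3635, 0.3125×(-1.1632)=-0.3635, 0.0625×(-2.7726)=-0.1733, 0.0625×(-2.7726)=-0.1733, 0.0625×(-2.7726)=-0.1733.
Sum = -1.6800, so H' = 1.68.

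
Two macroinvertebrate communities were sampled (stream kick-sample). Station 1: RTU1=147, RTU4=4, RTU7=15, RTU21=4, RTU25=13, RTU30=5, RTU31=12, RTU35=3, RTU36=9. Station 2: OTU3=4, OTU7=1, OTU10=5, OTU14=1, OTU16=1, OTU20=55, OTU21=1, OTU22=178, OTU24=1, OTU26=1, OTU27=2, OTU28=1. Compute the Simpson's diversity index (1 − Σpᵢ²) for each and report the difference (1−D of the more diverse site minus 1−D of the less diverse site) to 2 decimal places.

0.06

Station 1: N=212, proportions 0.6934, 0.01887, 0.07075, 0.01887, 0.06132, 0.02358, 0.0566, 0.01415, 0.04245, giving 1−D = 0.50396 (working shown to 5 dp, full precision carried).
Station 2: N=251, proportions 0.01594, 0.00398, 0.01992, 0.00398, 0.00398, 0.21912, 0.00398, 0.70916, 0.00398, 0.00398, 0.00797, 0.00398, giving 1−D = 0.44825.
Difference = |0.50396 − 0.44825| = 0.05571, i.e. 0.06 to 2 decimal places.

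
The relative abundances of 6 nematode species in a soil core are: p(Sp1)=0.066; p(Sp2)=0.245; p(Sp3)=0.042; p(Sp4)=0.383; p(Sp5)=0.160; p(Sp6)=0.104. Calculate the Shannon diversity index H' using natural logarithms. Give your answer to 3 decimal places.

1.553

Each pᵢ ln pᵢ term (working shown to 5 dp, full precision carried): 0.066×(-2.71810)=-0.17939, 0.245×(-1.40650)=-0.34459, 0.042×(-3.17009)=-0.13314, 0.383×(-0.95972)=-0.36757, 0.16×(-1.83258)=-0.29321, 0.104×(-2.26336)=-0.23539.
Sum = -1.55331, so H' = 1.553.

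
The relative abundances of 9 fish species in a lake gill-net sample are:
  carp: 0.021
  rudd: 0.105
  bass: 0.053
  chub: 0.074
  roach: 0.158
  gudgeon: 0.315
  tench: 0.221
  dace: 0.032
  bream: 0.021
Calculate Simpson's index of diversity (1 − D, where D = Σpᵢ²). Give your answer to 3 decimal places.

D = 0.021² + 0.105² + 0.053² + 0.074² + 0.158² + 0.315² + 0.221² + 0.032² + 0.021² = 0.00044 + 0.01102 + 0.00281 + 0.00548 + 0.02496 + 0.09923 + 0.04884 + 0.00102 + 0.00044 = 0.19425 (working shown to 5 dp, full precision carried).
So 1 − D = 0.80575, i.e. 0.806 to 3 decimal places.

0.806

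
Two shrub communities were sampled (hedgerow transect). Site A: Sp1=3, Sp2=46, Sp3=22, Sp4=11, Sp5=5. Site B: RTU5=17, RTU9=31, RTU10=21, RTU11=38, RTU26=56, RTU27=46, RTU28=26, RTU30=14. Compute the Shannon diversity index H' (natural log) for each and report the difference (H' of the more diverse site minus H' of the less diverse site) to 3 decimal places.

Site A: N=87, proportions 0.03448, 0.52874, 0.25287, 0.12644, 0.05747, giving H' = 1.22636 (working shown to 5 dp, full precision carried).
Site B: N=249, proportions 0.06827, 0.1245, 0.08434, 0.15261, 0.2249, 0.18474, 0.10442, 0.05622, giving H' = 1.98341.
Difference = |1.22636 − 1.98341| = 0.75705, i.e. 0.757 to 3 decimal places.

0.757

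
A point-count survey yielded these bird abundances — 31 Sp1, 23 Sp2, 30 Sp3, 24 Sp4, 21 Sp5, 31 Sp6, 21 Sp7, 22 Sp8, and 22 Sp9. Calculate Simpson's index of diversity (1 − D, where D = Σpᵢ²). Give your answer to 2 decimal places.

Total N = 31+23+30+24+21+31+21+22+22 = 225, so the proportions are 0.1378, 0.1022, 0.1333, 0.1067, 0.0933, 0.1378, 0.0933, 0.0978, 0.0978 (working shown to 4 dp, full precision carried).
D = 0.1378² + 0.1022² + 0.1333² + 0.1067² + 0.0933² + 0.1378² + 0.0933² + 0.0978² + 0.0978² = 0.0190 + 0.0104 + 0.0178 + 0.0114 + 0.0087 + 0.0190 + 0.0087 + 0.0096 + 0.0096 = 0.1141.
So 1 − D = 0.8859, i.e. 0.89 to 2 decimal places.

0.89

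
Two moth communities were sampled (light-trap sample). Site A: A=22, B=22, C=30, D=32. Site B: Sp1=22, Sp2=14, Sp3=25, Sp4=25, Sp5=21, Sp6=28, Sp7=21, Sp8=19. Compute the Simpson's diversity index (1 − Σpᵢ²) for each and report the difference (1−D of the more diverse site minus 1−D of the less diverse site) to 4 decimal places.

Site A: N=106, proportions 0.207547, 0.207547, 0.283019, 0.301887, giving 1−D = 0.742613 (working shown to 6 dp, full precision carried).
Site B: N=175, proportions 0.125714, 0.08, 0.142857, 0.142857, 0.12, 0.16, 0.12, 0.108571, giving 1−D = 0.870792.
Difference = |0.742613 − 0.870792| = 0.128179, i.e. 0.1282 to 4 decimal places.

0.1282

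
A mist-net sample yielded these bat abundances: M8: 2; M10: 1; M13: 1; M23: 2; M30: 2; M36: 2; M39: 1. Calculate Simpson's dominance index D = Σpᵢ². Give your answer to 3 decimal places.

0.157

Total N = 2+1+1+2+2+2+1 = 11, so the proportions are 0.18182, 0.09091, 0.09091, 0.18182, 0.18182, 0.18182, 0.09091 (working shown to 5 dp, full precision carried).
D = 0.18182² + 0.09091² + 0.09091² + 0.18182² + 0.18182² + 0.18182² + 0.09091² = 0.03306 + 0.00826 + 0.00826 + 0.03306 + 0.03306 + 0.03306 + 0.00826 = 0.15702.
To 3 decimal places, D = 0.157.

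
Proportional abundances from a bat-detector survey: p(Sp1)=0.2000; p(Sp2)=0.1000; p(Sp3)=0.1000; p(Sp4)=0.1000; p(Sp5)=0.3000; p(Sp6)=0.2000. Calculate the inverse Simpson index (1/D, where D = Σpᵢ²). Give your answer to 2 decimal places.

D = 0.2² + 0.1² + 0.1² + 0.1² + 0.3² + 0.2² = 0.040000 + 0.010000 + 0.010000 + 0.010000 + 0.090000 + 0.040000 = 0.200000 (working shown to 6 dp, full precision carried).
So 1/D = 5.0000, i.e. 5.00 to 2 decimal places.

5.00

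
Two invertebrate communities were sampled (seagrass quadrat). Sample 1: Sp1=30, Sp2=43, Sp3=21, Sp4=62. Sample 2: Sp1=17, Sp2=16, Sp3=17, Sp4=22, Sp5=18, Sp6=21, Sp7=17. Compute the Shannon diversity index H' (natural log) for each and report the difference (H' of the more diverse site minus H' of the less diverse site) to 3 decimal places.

Sample 1: N=156, proportions 0.192308, 0.275641, 0.134615, 0.397436, giving H' = 1.308928 (working shown to 6 dp, full precision carried).
Sample 2: N=128, proportions 0.132812, 0.125, 0.132812, 0.171875, 0.140625, 0.164062, 0.132812, giving H' = 1.939375.
Difference = |1.308928 − 1.939375| = 0.630447, i.e. 0.630 to 3 decimal places.

0.630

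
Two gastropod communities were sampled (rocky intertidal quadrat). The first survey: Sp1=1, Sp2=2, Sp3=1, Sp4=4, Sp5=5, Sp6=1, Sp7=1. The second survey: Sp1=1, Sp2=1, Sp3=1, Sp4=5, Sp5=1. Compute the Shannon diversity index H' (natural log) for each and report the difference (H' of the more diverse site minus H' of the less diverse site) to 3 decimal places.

0.406

The first survey: N=15, proportions 0.06667, 0.13333, 0.06667, 0.26667, 0.33333, 0.06667, 0.06667, giving H' = 1.70947 (working shown to 5 dp, full precision carried).
The second survey: N=9, proportions 0.11111, 0.11111, 0.11111, 0.55556, 0.11111, giving H' = 1.30309.
Difference = |1.70947 − 1.30309| = 0.40638, i.e. 0.406 to 3 decimal places.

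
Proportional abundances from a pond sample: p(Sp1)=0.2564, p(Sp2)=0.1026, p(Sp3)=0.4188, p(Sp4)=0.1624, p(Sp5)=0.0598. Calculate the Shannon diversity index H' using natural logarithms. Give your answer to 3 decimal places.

Each pᵢ ln pᵢ term (working shown to 5 dp, full precision carried): 0.2564×(-1.36102)=-0.34896, 0.1026×(-2.27692)=-0.23361, 0.4188×(-0.87036)=-0.36451, 0.1624×(-1.81769)=-0.29519, 0.0598×(-2.81675)=-0.16844.
Sum = -1.41072, so H' = 1.411.

1.411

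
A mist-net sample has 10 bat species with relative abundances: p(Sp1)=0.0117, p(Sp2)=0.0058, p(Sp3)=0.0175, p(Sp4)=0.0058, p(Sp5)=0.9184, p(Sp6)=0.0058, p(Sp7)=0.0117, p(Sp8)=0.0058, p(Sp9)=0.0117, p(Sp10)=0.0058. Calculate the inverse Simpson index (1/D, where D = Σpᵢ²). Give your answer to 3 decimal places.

D = 0.0117² + 0.0058² + 0.0175² + 0.0058² + 0.9184² + 0.0058² + 0.0117² + 0.0058² + 0.0117² + 0.0058² = 0.000137 + 0.000034 + 0.000306 + 0.000034 + 0.843459 + 0.000034 + 0.000137 + 0.000034 + 0.000137 + 0.000034 = 0.844344 (working shown to 6 dp, full precision carried).
So 1/D = 1.18435, i.e. 1.184 to 3 decimal places.

1.184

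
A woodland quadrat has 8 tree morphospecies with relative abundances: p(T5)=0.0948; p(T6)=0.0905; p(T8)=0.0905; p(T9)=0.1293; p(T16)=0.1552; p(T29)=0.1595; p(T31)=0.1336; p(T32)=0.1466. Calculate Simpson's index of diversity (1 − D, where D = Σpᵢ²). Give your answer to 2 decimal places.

0.87

D = 0.0948² + 0.0905² + 0.0905² + 0.1293² + 0.1552² + 0.1595² + 0.1336² + 0.1466² = 0.0090 + 0.0082 + 0.0082 + 0.0167 + 0.0241 + 0.0254 + 0.0178 + 0.0215 = 0.1310 (working shown to 4 dp, full precision carried).
So 1 − D = 0.8690, i.e. 0.87 to 2 decimal places.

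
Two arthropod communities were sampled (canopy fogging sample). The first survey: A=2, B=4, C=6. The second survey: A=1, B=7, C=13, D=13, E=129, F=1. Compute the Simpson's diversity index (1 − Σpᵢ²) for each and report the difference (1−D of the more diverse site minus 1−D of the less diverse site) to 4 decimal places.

The first survey: N=12, proportions 0.166667, 0.333333, 0.5, giving 1−D = 0.611111 (working shown to 6 dp, full precision carried).
The second survey: N=164, proportions 0.006098, 0.042683, 0.079268, 0.079268, 0.786585, 0.006098, giving 1−D = 0.366820.
Difference = |0.611111 − 0.366820| = 0.244291, i.e. 0.2443 to 4 decimal places.

0.2443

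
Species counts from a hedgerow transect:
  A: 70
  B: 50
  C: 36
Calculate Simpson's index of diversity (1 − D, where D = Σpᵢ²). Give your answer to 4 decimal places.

0.6427

Total N = 70+50+36 = 156, so the proportions are 0.448718, 0.320513, 0.230769 (working shown to 6 dp, full precision carried).
D = 0.448718² + 0.320513² + 0.230769² = 0.201348 + 0.102728 + 0.053254 = 0.357331.
So 1 − D = 0.642669, i.e. 0.6427 to 4 decimal places.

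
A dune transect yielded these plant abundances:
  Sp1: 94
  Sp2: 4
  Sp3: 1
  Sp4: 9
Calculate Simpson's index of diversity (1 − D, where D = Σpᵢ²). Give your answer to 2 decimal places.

0.23

Total N = 94+4+1+9 = 108, so the proportions are 0.8704, 0.037, 0.0093, 0.0833 (working shown to 4 dp, full precision carried).
D = 0.8704² + 0.037² + 0.0093² + 0.0833² = 0.7575 + 0.0014 + 0.0001 + 0.0069 = 0.7659.
So 1 − D = 0.2341, i.e. 0.23 to 2 decimal places.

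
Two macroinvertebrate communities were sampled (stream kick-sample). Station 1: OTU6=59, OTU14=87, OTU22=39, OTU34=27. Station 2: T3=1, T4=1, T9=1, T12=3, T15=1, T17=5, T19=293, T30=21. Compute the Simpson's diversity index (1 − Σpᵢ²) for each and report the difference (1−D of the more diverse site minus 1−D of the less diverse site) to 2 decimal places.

Station 1: N=212, proportions 0.2783, 0.4104, 0.184, 0.1274, giving 1−D = 0.7041 (working shown to 4 dp, full precision carried).
Station 2: N=326, proportions 0.0031, 0.0031, 0.0031, 0.0092, 0.0031, 0.0153, 0.8988, 0.0644, giving 1−D = 0.1877.
Difference = |0.7041 − 0.1877| = 0.5164, i.e. 0.52 to 2 decimal places.

0.52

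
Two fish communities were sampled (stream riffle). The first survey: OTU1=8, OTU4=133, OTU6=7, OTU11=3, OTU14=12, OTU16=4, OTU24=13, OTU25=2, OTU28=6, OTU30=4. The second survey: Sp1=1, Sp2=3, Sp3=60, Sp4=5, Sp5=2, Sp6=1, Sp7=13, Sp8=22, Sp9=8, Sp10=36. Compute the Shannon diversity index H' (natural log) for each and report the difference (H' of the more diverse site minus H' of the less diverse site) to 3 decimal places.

0.425

The first survey: N=192, proportions 0.04167, 0.69271, 0.03646, 0.01562, 0.0625, 0.02083, 0.06771, 0.01042, 0.03125, 0.02083, giving H' = 1.24521 (working shown to 5 dp, full precision carried).
The second survey: N=151, proportions 0.00662, 0.01987, 0.39735, 0.03311, 0.01325, 0.00662, 0.08609, 0.1457, 0.05298, 0.23841, giving H' = 1.67040.
Difference = |1.24521 − 1.67040| = 0.42519, i.e. 0.425 to 3 decimal places.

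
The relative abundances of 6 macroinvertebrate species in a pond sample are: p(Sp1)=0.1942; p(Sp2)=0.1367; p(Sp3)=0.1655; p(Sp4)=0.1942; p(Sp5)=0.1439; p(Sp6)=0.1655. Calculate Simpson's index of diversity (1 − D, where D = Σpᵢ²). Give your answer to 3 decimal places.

0.830

D = 0.1942² + 0.1367² + 0.1655² + 0.1942² + 0.1439² + 0.1655² = 0.03771 + 0.01869 + 0.02739 + 0.03771 + 0.02071 + 0.02739 = 0.16960 (working shown to 5 dp, full precision carried).
So 1 − D = 0.83040, i.e. 0.830 to 3 decimal places.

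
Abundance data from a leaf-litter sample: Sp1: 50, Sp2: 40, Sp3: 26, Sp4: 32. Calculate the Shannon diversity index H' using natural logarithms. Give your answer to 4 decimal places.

Total N = 50+40+26+32 = 148, so the proportions are 0.337838, 0.27027, 0.175676, 0.216216 (working shown to 6 dp, full precision carried).
Each pᵢ ln pᵢ term: 0.337838×(-1.085189)=-0.366618, 0.27027×(-1.308333)=-0.353603, 0.175676×(-1.739116)=-0.305520, 0.216216×(-1.531476)=-0.331130.
Sum = -1.356872, so H' = 1.3569.

1.3569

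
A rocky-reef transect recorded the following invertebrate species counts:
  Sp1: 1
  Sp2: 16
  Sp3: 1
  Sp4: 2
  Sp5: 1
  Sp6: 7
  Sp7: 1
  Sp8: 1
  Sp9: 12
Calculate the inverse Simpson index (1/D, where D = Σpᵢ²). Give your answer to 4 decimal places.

3.8515

Total N = 1+16+1+2+1+7+1+1+12 = 42, so the proportions are 0.02380952, 0.38095238, 0.02380952, 0.04761905, 0.02380952, 0.16666667, 0.02380952, 0.02380952, 0.28571429 (working shown to 8 dp, full precision carried).
D = 0.02380952² + 0.38095238² + 0.02380952² + 0.04761905² + 0.02380952² + 0.16666667² + 0.02380952² + 0.02380952² + 0.28571429² = 0.00056689 + 0.14512472 + 0.00056689 + 0.00226757 + 0.00056689 + 0.02777778 + 0.00056689 + 0.00056689 + 0.08163265 = 0.25963719.
So 1/D = 3.851528, i.e. 3.8515 to 4 decimal places.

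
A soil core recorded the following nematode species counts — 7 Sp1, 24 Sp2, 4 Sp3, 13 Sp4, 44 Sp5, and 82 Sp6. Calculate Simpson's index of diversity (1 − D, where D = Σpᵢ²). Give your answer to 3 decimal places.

0.687

Total N = 7+24+4+13+44+82 = 174, so the proportions are 0.04023, 0.13793, 0.02299, 0.07471, 0.25287, 0.47126 (working shown to 5 dp, full precision carried).
D = 0.04023² + 0.13793² + 0.02299² + 0.07471² + 0.25287² + 0.47126² = 0.00162 + 0.01902 + 0.00053 + 0.00558 + 0.06395 + 0.22209 = 0.31279.
So 1 − D = 0.68721, i.e. 0.687 to 3 decimal places.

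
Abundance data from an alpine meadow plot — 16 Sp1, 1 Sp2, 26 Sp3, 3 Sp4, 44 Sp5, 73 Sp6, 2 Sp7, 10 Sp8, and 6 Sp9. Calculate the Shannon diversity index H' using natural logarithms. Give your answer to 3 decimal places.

1.623

Total N = 16+1+26+3+44+73+2+10+6 = 181, so the proportions are 0.0884, 0.00552, 0.14365, 0.01657, 0.24309, 0.40331, 0.01105, 0.05525, 0.03315 (working shown to 5 dp, full precision carried).
Each pᵢ ln pᵢ term: 0.0884×(-2.42591)=-0.21444, 0.00552×(-5.19850)=-0.02872, 0.14365×(-1.94040)=-0.27873, 0.01657×(-4.09988)=-0.06795, 0.24309×(-1.41431)=-0.34381, 0.40331×(-0.90804)=-0.36623, 0.01105×(-4.50535)=-0.04978, 0.05525×(-2.89591)=-0.16000, 0.03315×(-3.40674)=-0.11293.
Sum = -1.62259, so H' = 1.623.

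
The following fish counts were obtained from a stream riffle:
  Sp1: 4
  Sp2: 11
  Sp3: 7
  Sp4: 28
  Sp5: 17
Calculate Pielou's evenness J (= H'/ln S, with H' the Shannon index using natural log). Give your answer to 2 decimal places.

0.88

Total N = 4+11+7+28+17 = 67, so the proportions are 0.0597, 0.1642, 0.1045, 0.4179, 0.2537 (working shown to 4 dp, full precision carried).
H' = −Σ pᵢ ln pᵢ = −((-0.1683) + (-0.2966) + (-0.2360) + (-0.3646) + (-0.3480)) = 1.4135.
With S = 5 species, ln S = 1.6094, so J = 1.4135/1.6094 = 0.8783, i.e. 0.88 to 2 decimal places.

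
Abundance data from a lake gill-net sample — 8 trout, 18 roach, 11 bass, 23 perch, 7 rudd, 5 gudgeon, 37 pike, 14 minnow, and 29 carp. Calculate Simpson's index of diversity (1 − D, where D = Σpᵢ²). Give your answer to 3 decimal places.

0.848

Total N = 8+18+11+23+7+5+37+14+29 = 152, so the proportions are 0.05263, 0.11842, 0.07237, 0.15132, 0.04605, 0.03289, 0.24342, 0.09211, 0.19079 (working shown to 5 dp, full precision carried).
D = 0.05263² + 0.11842² + 0.07237² + 0.15132² + 0.04605² + 0.03289² + 0.24342² + 0.09211² + 0.19079² = 0.00277 + 0.01402 + 0.00524 + 0.02290 + 0.00212 + 0.00108 + 0.05925 + 0.00848 + 0.03640 = 0.15227.
So 1 − D = 0.84773, i.e. 0.848 to 3 decimal places.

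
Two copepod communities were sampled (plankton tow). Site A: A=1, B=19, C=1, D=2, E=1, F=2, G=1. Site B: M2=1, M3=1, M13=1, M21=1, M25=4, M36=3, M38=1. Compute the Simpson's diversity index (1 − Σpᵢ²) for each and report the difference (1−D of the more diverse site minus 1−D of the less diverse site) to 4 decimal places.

0.3033

Site A: N=27, proportions 0.037037, 0.7037037, 0.037037, 0.0740741, 0.037037, 0.0740741, 0.037037, giving 1−D = 0.4883402 (working shown to 7 dp, full precision carried).
Site B: N=12, proportions 0.0833333, 0.0833333, 0.0833333, 0.0833333, 0.3333333, 0.25, 0.0833333, giving 1−D = 0.7916667.
Difference = |0.4883402 − 0.7916667| = 0.3033265, i.e. 0.3033 to 4 decimal places.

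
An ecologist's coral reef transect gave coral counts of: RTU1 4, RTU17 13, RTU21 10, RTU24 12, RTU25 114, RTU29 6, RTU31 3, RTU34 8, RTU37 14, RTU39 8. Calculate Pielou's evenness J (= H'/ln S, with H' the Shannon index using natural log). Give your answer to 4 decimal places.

Total N = 4+13+10+12+114+6+3+8+14+8 = 192, so the proportions are 0.020833, 0.067708, 0.052083, 0.0625, 0.59375, 0.03125, 0.015625, 0.041667, 0.072917, 0.041667 (working shown to 6 dp, full precision carried).
H' = −Σ pᵢ ln pᵢ = −((-0.080650) + (-0.182308) + (-0.153902) + (-0.173287) + (-0.309520) + (-0.108304) + (-0.064983) + (-0.132419) + (-0.190928) + (-0.132419)) = 1.528719.
With S = 10 species, ln S = 2.302585, so J = 1.528719/2.302585 = 0.663914, i.e. 0.6639 to 4 decimal places.

0.6639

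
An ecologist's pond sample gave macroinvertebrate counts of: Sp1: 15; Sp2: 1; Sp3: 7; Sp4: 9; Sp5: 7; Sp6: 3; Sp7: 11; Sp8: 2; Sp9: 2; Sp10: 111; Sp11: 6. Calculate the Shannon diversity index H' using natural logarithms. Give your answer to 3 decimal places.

Total N = 15+1+7+9+7+3+11+2+2+111+6 = 174, so the proportions are 0.08621, 0.00575, 0.04023, 0.05172, 0.04023, 0.01724, 0.06322, 0.01149, 0.01149, 0.63793, 0.03448 (working shown to 5 dp, full precision carried).
Each pᵢ ln pᵢ term: 0.08621×(-2.45101)=-0.21129, 0.00575×(-5.15906)=-0.02965, 0.04023×(-3.21315)=-0.12926, 0.05172×(-2.96183)=-0.15320, 0.04023×(-3.21315)=-0.12926, 0.01724×(-4.06044)=-0.07001, 0.06322×(-2.76116)=-0.17456, 0.01149×(-4.46591)=-0.05133, 0.01149×(-4.46591)=-0.05133, 0.63793×(-0.44953)=-0.28677, 0.03448×(-3.36730)=-0.11611.
Sum = -1.40278, so H' = 1.403.

1.403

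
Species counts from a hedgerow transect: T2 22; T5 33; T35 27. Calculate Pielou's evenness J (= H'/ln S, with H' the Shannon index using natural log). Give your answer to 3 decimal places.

0.988

Total N = 22+33+27 = 82, so the proportions are 0.26829, 0.40244, 0.32927 (working shown to 5 dp, full precision carried).
H' = −Σ pᵢ ln pᵢ = −((-0.35299) + (-0.36630) + (-0.36578)) = 1.08507.
With S = 3 species, ln S = 1.09861, so J = 1.08507/1.09861 = 0.98767, i.e. 0.988 to 3 decimal places.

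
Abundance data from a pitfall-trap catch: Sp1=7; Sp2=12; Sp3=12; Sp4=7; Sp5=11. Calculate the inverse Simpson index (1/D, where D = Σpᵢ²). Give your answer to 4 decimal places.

4.7357

Total N = 7+12+12+7+11 = 49, so the proportions are 0.14285714, 0.24489796, 0.24489796, 0.14285714, 0.2244898 (working shown to 8 dp, full precision carried).
D = 0.14285714² + 0.24489796² + 0.24489796² + 0.14285714² + 0.2244898² = 0.02040816 + 0.05997501 + 0.05997501 + 0.02040816 + 0.05039567 = 0.21116202.
So 1/D = 4.735700, i.e. 4.7357 to 4 decimal places.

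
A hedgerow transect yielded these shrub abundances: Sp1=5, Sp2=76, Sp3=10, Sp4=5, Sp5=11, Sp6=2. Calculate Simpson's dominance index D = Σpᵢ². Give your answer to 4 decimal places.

0.5093

Total N = 5+76+10+5+11+2 = 109, so the proportions are 0.045872, 0.697248, 0.091743, 0.045872, 0.100917, 0.018349 (working shown to 6 dp, full precision carried).
D = 0.045872² + 0.697248² + 0.091743² + 0.045872² + 0.100917² + 0.018349² = 0.002104 + 0.486154 + 0.008417 + 0.002104 + 0.010184 + 0.000337 = 0.509301.
To 4 decimal places, D = 0.5093.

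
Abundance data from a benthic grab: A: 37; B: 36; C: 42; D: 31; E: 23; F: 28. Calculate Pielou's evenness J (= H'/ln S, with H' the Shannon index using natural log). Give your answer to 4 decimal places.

Total N = 37+36+42+31+23+28 = 197, so the proportions are 0.187817, 0.182741, 0.213198, 0.15736, 0.116751, 0.142132 (working shown to 6 dp, full precision carried).
H' = −Σ pᵢ ln pᵢ = −((-0.314084) + (-0.310602) + (-0.329505) + (-0.290993) + (-0.250748) + (-0.277299)) = 1.773232.
With S = 6 species, ln S = 1.791759, so J = 1.773232/1.791759 = 0.989660, i.e. 0.9897 to 4 decimal places.

0.9897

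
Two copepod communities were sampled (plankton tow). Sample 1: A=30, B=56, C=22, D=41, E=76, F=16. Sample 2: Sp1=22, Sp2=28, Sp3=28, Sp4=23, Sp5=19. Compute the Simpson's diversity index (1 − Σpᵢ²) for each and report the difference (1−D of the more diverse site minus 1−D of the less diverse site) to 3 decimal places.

Sample 1: N=241, proportions 0.12448, 0.23237, 0.09129, 0.17012, 0.31535, 0.06639, giving 1−D = 0.78938 (working shown to 5 dp, full precision carried).
Sample 2: N=120, proportions 0.18333, 0.23333, 0.23333, 0.19167, 0.15833, giving 1−D = 0.79569.
Difference = |0.78938 − 0.79569| = 0.00631, i.e. 0.006 to 3 decimal places.

0.006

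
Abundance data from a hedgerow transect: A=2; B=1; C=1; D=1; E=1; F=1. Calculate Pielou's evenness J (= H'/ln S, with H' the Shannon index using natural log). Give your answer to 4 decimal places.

0.9755

Total N = 2+1+1+1+1+1 = 7, so the proportions are 0.285714, 0.142857, 0.142857, 0.142857, 0.142857, 0.142857 (working shown to 6 dp, full precision carried).
H' = −Σ pᵢ ln pᵢ = −((-0.357932) + (-0.277987) + (-0.277987) + (-0.277987) + (-0.277987) + (-0.277987)) = 1.747868.
With S = 6 species, ln S = 1.791759, so J = 1.747868/1.791759 = 0.975504, i.e. 0.9755 to 4 decimal places.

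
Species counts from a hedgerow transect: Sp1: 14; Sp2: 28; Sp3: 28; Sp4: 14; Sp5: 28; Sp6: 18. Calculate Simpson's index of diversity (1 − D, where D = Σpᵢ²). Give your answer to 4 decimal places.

0.8185

Total N = 14+28+28+14+28+18 = 130, so the proportions are 0.107692, 0.215385, 0.215385, 0.107692, 0.215385, 0.138462 (working shown to 6 dp, full precision carried).
D = 0.107692² + 0.215385² + 0.215385² + 0.107692² + 0.215385² + 0.138462² = 0.011598 + 0.046391 + 0.046391 + 0.011598 + 0.046391 + 0.019172 = 0.181538.
So 1 − D = 0.818462, i.e. 0.8185 to 4 decimal places.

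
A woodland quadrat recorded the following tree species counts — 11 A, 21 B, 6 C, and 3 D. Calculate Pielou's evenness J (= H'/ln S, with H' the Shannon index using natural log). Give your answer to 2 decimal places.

0.84

Total N = 11+21+6+3 = 41, so the proportions are 0.2683, 0.5122, 0.1463, 0.0732 (working shown to 4 dp, full precision carried).
H' = −Σ pᵢ ln pᵢ = −((-0.3530) + (-0.3427) + (-0.2812) + (-0.1913)) = 1.1682.
With S = 4 species, ln S = 1.3863, so J = 1.1682/1.3863 = 0.8427, i.e. 0.84 to 2 decimal places.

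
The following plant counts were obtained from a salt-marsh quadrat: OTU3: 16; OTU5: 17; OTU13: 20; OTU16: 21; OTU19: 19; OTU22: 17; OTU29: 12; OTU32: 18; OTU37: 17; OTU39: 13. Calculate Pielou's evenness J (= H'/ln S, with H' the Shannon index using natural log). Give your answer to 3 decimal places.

Total N = 16+17+20+21+19+17+12+18+17+13 = 170, so the proportions are 0.09412, 0.1, 0.11765, 0.12353, 0.11176, 0.1, 0.07059, 0.10588, 0.1, 0.07647 (working shown to 5 dp, full precision carried).
H' = −Σ pᵢ ln pᵢ = −((-0.22242) + (-0.23026) + (-0.25177) + (-0.25833) + (-0.24492) + (-0.23026) + (-0.18712) + (-0.23775) + (-0.23026) + (-0.19659)) = 2.28969.
With S = 10 species, ln S = 2.30259, so J = 2.28969/2.30259 = 0.99440, i.e. 0.994 to 3 decimal places.

0.994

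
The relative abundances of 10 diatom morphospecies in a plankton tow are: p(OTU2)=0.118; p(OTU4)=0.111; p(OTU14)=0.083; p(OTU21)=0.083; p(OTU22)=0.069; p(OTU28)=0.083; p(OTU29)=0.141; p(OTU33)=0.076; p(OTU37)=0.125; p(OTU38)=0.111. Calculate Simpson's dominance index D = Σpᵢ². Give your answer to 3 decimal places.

0.105

D = 0.118² + 0.111² + 0.083² + 0.083² + 0.069² + 0.083² + 0.141² + 0.076² + 0.125² + 0.111² = 0.01392 + 0.01232 + 0.00689 + 0.00689 + 0.00476 + 0.00689 + 0.01988 + 0.00578 + 0.01562 + 0.01232 = 0.10528 (working shown to 5 dp, full precision carried).
To 3 decimal places, D = 0.105.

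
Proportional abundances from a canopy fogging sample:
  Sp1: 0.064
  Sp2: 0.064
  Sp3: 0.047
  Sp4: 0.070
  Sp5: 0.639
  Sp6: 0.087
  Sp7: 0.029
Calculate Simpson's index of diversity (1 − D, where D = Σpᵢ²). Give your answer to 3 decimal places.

0.568

D = 0.064² + 0.064² + 0.047² + 0.07² + 0.639² + 0.087² + 0.029² = 0.00410 + 0.00410 + 0.00221 + 0.00490 + 0.40832 + 0.00757 + 0.00084 = 0.43203 (working shown to 5 dp, full precision carried).
So 1 − D = 0.56797, i.e. 0.568 to 3 decimal places.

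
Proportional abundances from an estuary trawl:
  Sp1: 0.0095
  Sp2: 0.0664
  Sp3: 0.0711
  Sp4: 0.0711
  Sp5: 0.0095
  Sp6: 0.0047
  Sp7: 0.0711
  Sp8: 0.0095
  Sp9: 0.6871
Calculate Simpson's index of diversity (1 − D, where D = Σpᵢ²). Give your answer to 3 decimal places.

0.508

D = 0.0095² + 0.0664² + 0.0711² + 0.0711² + 0.0095² + 0.0047² + 0.0711² + 0.0095² + 0.6871² = 0.00009 + 0.00441 + 0.00506 + 0.00506 + 0.00009 + 0.00002 + 0.00506 + 0.00009 + 0.47211 = 0.49197 (working shown to 5 dp, full precision carried).
So 1 − D = 0.50803, i.e. 0.508 to 3 decimal places.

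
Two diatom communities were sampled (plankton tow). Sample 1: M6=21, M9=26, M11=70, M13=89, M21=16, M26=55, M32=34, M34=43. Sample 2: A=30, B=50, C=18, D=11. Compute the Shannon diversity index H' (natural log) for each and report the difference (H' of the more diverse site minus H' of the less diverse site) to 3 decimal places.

Sample 1: N=354, proportions 0.059322, 0.073446, 0.19774, 0.251412, 0.045198, 0.155367, 0.096045, 0.121469, giving H' = 1.937316 (working shown to 6 dp, full precision carried).
Sample 2: N=109, proportions 0.275229, 0.458716, 0.165138, 0.100917, giving H' = 1.241434.
Difference = |1.937316 − 1.241434| = 0.695882, i.e. 0.696 to 3 decimal places.

0.696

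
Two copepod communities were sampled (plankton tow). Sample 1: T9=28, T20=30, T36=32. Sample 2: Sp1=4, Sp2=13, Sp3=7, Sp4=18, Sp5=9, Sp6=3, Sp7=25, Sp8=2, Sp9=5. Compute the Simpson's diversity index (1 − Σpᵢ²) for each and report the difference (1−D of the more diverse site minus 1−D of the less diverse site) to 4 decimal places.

0.1583

Sample 1: N=90, proportions 0.311111, 0.333333, 0.355556, giving 1−D = 0.665679 (working shown to 6 dp, full precision carried).
Sample 2: N=86, proportions 0.046512, 0.151163, 0.081395, 0.209302, 0.104651, 0.034884, 0.290698, 0.023256, 0.05814, giving 1−D = 0.823959.
Difference = |0.665679 − 0.823959| = 0.158280, i.e. 0.1583 to 4 decimal places.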